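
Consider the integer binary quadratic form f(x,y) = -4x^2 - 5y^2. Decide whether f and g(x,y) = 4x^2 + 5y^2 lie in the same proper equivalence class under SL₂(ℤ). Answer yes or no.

D₁ = -80, D₂ = -80
f is negative-definite; reduce −f:
−f: reduced (well bottom): (4,0,5) with a≤c, −a<b≤a
flip sign back: reduced form of f is (-4,0,-5)
g: reduced (well bottom): (4,0,5) with a≤c, −a<b≤a
reduced forms (-4, 0, -5) vs (4, 0, 5) ⇒ inequivalent

no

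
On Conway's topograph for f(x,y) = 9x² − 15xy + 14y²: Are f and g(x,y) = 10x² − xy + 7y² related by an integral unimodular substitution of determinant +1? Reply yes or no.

D₁ = -279, D₂ = -279
f: translate: b→3 (≡-15 mod 18), so (9,-15,14)→(9,3,8)
f: flip: (9,3,8)→(8,-3,9)
f: reduced (well bottom): (8,-3,9) with a≤c, −a<b≤a
g: flip: (10,-1,7)→(7,1,10)
g: reduced (well bottom): (7,1,10) with a≤c, −a<b≤a
reduced forms (8, -3, 9) vs (7, 1, 10) ⇒ inequivalent

no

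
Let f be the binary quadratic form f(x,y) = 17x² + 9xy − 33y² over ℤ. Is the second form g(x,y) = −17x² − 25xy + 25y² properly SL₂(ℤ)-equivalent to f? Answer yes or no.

D₁ = 2325, D₂ = 2325
river cycle of f (length 10): (17, 43, -7), (-7, 41, 23), (23, 5, -25), (-25, 45, 3), (3, 45, -25), (-25, 5, 23), (23, 41, -7), (-7, 43, 17), (17, 25, -25), (-25, 25, 17)
river cycle of g (length 10): (25, 25, -17), (-17, 43, 7), (7, 41, -23), (-23, 5, 25), (25, 45, -3), (-3, 45, 25), (25, 5, -23), (-23, 41, 7), (7, 43, -17), (-17, 25, 25)
cycles differ ⇒ inequivalent

no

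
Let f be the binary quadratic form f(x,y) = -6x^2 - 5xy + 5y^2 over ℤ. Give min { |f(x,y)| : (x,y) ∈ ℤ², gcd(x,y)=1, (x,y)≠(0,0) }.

descent: ρ → (5,5,-6)  [lands on river]
river: ρ → (-6,7,4)
river: ρ → (4,9,-4)
river: ρ → (-4,7,6)
river: ρ → (6,5,-5)
river: ρ → (-5,5,6)
river: ρ → (6,7,-4)
river: ρ → (-4,9,4)
river: ρ → (4,7,-6)
river: ρ → (-6,5,5)
closes: descent 1, river 10
min |a| on river = 4

4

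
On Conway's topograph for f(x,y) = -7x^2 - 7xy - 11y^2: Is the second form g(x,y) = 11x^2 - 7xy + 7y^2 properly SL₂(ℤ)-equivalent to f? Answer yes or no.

D₁ = -259, D₂ = -259
f is negative-definite; reduce −f:
−f: reduced (well bottom): (7,7,11) with a≤c, −a<b≤a
flip sign back: reduced form of f is (-7,-7,-11)
g: flip: (11,-7,7)→(7,7,11)
g: reduced (well bottom): (7,7,11) with a≤c, −a<b≤a
reduced forms (-7, -7, -11) vs (7, 7, 11) ⇒ inequivalent

no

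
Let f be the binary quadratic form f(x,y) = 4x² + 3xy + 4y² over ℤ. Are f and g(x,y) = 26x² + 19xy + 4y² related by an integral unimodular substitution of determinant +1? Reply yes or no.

D₁ = -55, D₂ = -55
f: reduced (well bottom): (4,3,4) with a≤c, −a<b≤a
g: flip: (26,19,4)→(4,-19,26)
g: translate: b→-3 (≡-19 mod 8), so (4,-19,26)→(4,-3,4)
g: flip: (4,-3,4)→(4,3,4)
g: reduced (well bottom): (4,3,4) with a≤c, −a<b≤a
reduced forms (4, 3, 4) vs (4, 3, 4) ⇒ equivalent

yes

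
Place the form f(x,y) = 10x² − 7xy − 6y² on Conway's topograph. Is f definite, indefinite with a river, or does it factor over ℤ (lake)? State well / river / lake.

D = b²−4ac = (-7)² − 4·10·(-6) = 289
D = 17² is a perfect square ⇒ form factors over ℤ ⇒ lakes

lake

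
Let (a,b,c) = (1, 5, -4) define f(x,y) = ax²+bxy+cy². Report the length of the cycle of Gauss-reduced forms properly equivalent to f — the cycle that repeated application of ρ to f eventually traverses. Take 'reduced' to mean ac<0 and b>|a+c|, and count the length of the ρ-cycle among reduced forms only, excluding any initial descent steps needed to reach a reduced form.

D = 41, ⌊√D⌋ = 6
river: ρ → (-4,3,2)
river: ρ → (2,5,-2)
river: ρ → (-2,3,4)
river: ρ → (4,5,-1)
river: ρ → (-1,5,4)
river: ρ → (4,3,-2)
river: ρ → (-2,5,2)
river: ρ → (2,3,-4)
river: ρ → (-4,5,1)
river: ρ → (1,5,-4)
ρ-cycle length = 10 (tail of 0 descent steps not counted)

10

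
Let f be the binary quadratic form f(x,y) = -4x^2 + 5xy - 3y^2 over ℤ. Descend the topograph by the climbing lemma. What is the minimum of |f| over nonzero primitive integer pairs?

translate: b→3 (≡-5 mod 8), so (4,-5,3)→(4,3,2)
flip: (4,3,2)→(2,-3,4)
translate: b→1 (≡-3 mod 4), so (2,-3,4)→(2,1,3)
reduced (well bottom): (2,1,3) with a≤c, −a<b≤a
well minimum |f| = |-2| = 2 (negative-definite)

2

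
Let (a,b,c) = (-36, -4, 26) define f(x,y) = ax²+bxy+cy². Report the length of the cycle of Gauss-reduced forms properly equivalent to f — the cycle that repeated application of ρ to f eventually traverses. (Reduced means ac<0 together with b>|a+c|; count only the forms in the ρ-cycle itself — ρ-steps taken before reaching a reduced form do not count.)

D = 3760, ⌊√D⌋ = 61
descent: ρ → (26,56,-6)  [lands on river]
river: ρ → (-6,52,44)
river: ρ → (44,36,-14)
river: ρ → (-14,48,26)
ρ-cycle length = 4 (tail of 1 descent step not counted)

4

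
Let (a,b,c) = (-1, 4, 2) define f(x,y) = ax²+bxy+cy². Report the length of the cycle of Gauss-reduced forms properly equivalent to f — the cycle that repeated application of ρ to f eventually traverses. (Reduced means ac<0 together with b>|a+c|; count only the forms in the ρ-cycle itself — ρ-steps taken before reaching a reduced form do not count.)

D = 24, ⌊√D⌋ = 4
river: ρ → (2,4,-1)
river: ρ → (-1,4,2)
ρ-cycle length = 2 (tail of 0 descent steps not counted)

2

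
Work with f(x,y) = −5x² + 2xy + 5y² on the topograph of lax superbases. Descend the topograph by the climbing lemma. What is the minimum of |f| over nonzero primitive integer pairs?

river: ρ → (5,8,-2)
river: ρ → (-2,8,5)
river: ρ → (5,2,-5)
river: ρ → (-5,8,2)
river: ρ → (2,8,-5)
river: ρ → (-5,2,5)
closes: descent 0, river 6
min |a| on river = 2

2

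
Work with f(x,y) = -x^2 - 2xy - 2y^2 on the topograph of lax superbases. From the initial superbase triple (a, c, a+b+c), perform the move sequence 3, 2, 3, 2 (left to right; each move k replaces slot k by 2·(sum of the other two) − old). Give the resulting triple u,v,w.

start (-1,-2,-5) = (f(1,0),f(0,1),f(1,1))
replace slot 3: 2·((-1)+(-2)) − (-5) = -1 → (-1,-2,-1)
replace slot 2: 2·((-1)+(-1)) − (-2) = -2 → (-1,-2,-1)
replace slot 3: 2·((-1)+(-2)) − (-1) = -5 → (-1,-2,-5)
replace slot 2: 2·((-1)+(-5)) − (-2) = -10 → (-1,-10,-5)

-1,-10,-5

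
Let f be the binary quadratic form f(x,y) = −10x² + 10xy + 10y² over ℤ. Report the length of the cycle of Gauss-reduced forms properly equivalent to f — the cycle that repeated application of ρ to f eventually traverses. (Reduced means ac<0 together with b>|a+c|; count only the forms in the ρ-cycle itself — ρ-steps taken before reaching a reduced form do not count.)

D = 500, ⌊√D⌋ = 22
river: ρ → (10,10,-10)
river: ρ → (-10,10,10)
ρ-cycle length = 2 (tail of 0 descent steps not counted)

2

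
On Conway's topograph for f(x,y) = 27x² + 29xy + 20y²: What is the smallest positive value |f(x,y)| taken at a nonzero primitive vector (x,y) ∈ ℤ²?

translate: b→-25 (≡29 mod 54), so (27,29,20)→(27,-25,18)
flip: (27,-25,18)→(18,25,27)
translate: b→-11 (≡25 mod 36), so (18,25,27)→(18,-11,20)
reduced (well bottom): (18,-11,20) with a≤c, −a<b≤a
well minimum = a = 18

18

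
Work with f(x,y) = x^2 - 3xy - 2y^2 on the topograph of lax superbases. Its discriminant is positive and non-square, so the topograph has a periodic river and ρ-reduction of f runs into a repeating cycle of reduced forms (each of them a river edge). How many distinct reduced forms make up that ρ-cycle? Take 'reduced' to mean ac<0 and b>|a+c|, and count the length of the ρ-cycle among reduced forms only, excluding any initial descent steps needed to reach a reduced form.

D = 17, ⌊√D⌋ = 4
descent: ρ → (-2,3,1)  [lands on river]
river: ρ → (1,3,-2)
river: ρ → (-2,1,2)
river: ρ → (2,3,-1)
river: ρ → (-1,3,2)
river: ρ → (2,1,-2)
ρ-cycle length = 6 (tail of 1 descent step not counted)

6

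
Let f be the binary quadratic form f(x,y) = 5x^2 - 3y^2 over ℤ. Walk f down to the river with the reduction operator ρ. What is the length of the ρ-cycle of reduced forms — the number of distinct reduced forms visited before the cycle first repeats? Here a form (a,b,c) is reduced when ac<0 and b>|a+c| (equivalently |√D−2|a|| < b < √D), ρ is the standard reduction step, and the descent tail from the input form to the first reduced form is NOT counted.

D = 60, ⌊√D⌋ = 7
descent: ρ → (-3,6,2)  [lands on river]
river: ρ → (2,6,-3)
ρ-cycle length = 2 (tail of 1 descent step not counted)

2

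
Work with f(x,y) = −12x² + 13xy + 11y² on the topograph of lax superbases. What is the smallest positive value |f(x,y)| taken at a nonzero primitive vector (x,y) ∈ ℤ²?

river: ρ → (11,9,-14)
river: ρ → (-14,19,6)
river: ρ → (6,17,-17)
river: ρ → (-17,17,6)
river: ρ → (6,19,-14)
river: ρ → (-14,9,11)
river: ρ → (11,13,-12)
river: ρ → (-12,11,12)
river: ρ → (12,13,-11)
river: ρ → (-11,9,14)
river: ρ → (14,19,-6)
river: ρ → (-6,17,17)
river: ρ → (17,17,-6)
river: ρ → (-6,19,14)
river: ρ → (14,9,-11)
river: ρ → (-11,13,12)
river: ρ → (12,11,-12)
river: ρ → (-12,13,11)
closes: descent 0, river 18
min |a| on river = 6

6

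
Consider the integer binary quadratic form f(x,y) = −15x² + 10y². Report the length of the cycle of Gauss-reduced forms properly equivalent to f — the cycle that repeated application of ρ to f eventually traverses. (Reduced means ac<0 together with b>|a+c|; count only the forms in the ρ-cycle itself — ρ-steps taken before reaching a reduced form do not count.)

D = 600, ⌊√D⌋ = 24
descent: ρ → (10,20,-5)  [lands on river]
river: ρ → (-5,20,10)
ρ-cycle length = 2 (tail of 1 descent step not counted)

2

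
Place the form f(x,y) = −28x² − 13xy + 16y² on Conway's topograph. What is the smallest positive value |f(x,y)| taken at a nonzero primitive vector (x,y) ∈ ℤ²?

descent: ρ → (16,13,-28)  [lands on river]
river: ρ → (-28,43,1)
river: ρ → (1,43,-28)
river: ρ → (-28,13,16)
river: ρ → (16,19,-25)
river: ρ → (-25,31,10)
river: ρ → (10,29,-28)
river: ρ → (-28,27,11)
river: ρ → (11,39,-10)
river: ρ → (-10,41,7)
river: ρ → (7,43,-4)
river: ρ → (-4,37,37)
river: ρ → (37,37,-4)
river: ρ → (-4,43,7)
river: ρ → (7,41,-10)
river: ρ → (-10,39,11)
river: ρ → (11,27,-28)
river: ρ → (-28,29,10)
river: ρ → (10,31,-25)
river: ρ → (-25,19,16)
closes: descent 1, river 20
min |a| on river = 1

1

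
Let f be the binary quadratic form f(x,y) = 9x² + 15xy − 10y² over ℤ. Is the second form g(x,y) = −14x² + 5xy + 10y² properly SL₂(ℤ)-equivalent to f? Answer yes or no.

D₁ = 585, D₂ = 585
river cycle of f (length 12): (-10, 5, 14), (14, 23, -1), (-1, 23, 14), (14, 5, -10), (-10, 15, 9), (9, 21, -4), (-4, 19, 14), (14, 9, -9), (-9, 9, 14), (14, 19, -4), … (2 more)
river cycle of g (length 12): (10, 15, -9), (-9, 21, 4), (4, 19, -14), (-14, 9, 9), (9, 9, -14), (-14, 19, 4), (4, 21, -9), (-9, 15, 10), (10, 5, -14), (-14, 23, 1), … (2 more)
cycles differ ⇒ inequivalent

no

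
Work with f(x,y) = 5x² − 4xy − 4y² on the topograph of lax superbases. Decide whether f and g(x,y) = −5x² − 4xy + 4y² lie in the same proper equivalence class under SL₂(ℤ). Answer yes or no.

D₁ = 96, D₂ = 96
river cycle of f (length 4): (-4, 4, 5), (5, 6, -3), (-3, 6, 5), (5, 4, -4)
river cycle of g (length 4): (4, 4, -5), (-5, 6, 3), (3, 6, -5), (-5, 4, 4)
cycles differ ⇒ inequivalent

no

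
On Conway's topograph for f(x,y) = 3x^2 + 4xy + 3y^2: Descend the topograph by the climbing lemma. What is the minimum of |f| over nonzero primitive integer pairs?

translate: b→-2 (≡4 mod 6), so (3,4,3)→(3,-2,2)
flip: (3,-2,2)→(2,2,3)
reduced (well bottom): (2,2,3) with a≤c, −a<b≤a
well minimum = a = 2

2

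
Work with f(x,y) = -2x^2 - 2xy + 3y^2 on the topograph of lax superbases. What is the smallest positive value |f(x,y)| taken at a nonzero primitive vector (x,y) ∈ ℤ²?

descent: ρ → (3,2,-2)  [lands on river]
river: ρ → (-2,2,3)
river: ρ → (3,4,-1)
river: ρ → (-1,4,3)
closes: descent 1, river 4
min |a| on river = 1

1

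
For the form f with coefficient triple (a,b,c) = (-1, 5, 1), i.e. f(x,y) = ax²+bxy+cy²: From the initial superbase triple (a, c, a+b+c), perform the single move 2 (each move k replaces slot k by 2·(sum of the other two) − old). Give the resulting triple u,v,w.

start (-1,1,5) = (f(1,0),f(0,1),f(1,1))
replace slot 2: 2·((-1)+5) − 1 = 7 → (-1,7,5)

-1,7,5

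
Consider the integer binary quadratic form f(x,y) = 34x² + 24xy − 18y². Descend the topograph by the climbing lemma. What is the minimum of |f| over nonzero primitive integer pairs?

river: ρ → (-18,48,10)
river: ρ → (10,52,-8)
river: ρ → (-8,44,34)
river: ρ → (34,24,-18)
closes: descent 0, river 4
min |a| on river = 8

8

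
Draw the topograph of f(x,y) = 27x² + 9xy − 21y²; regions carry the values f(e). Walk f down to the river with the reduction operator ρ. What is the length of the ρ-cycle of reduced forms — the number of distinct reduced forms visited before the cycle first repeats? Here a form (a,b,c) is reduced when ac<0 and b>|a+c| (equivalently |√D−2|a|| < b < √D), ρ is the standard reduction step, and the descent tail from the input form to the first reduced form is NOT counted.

D = 2349, ⌊√D⌋ = 48
river: ρ → (-21,33,15)
river: ρ → (15,27,-27)
river: ρ → (-27,27,15)
river: ρ → (15,33,-21)
river: ρ → (-21,9,27)
river: ρ → (27,45,-3)
river: ρ → (-3,45,27)
river: ρ → (27,9,-21)
ρ-cycle length = 8 (tail of 0 descent steps not counted)

8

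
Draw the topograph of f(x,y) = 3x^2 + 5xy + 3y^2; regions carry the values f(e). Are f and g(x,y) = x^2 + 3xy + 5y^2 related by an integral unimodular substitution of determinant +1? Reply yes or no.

D₁ = -11, D₂ = -11
f: translate: b→-1 (≡5 mod 6), so (3,5,3)→(3,-1,1)
f: flip: (3,-1,1)→(1,1,3)
f: reduced (well bottom): (1,1,3) with a≤c, −a<b≤a
g: translate: b→1 (≡3 mod 2), so (1,3,5)→(1,1,3)
g: reduced (well bottom): (1,1,3) with a≤c, −a<b≤a
reduced forms (1, 1, 3) vs (1, 1, 3) ⇒ equivalent

yes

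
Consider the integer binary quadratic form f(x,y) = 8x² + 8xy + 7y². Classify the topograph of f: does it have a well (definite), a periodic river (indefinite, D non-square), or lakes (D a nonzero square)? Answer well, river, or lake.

D = b²−4ac = 8² − 4·8·7 = -160
D < 0 ⇒ definite ⇒ every region one sign ⇒ single well

well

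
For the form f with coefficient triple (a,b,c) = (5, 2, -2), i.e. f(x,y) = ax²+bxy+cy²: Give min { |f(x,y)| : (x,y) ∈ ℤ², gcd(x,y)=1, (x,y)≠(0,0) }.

descent: ρ → (-2,6,1)  [lands on river]
river: ρ → (1,6,-2)
closes: descent 1, river 2
min |a| on river = 1

1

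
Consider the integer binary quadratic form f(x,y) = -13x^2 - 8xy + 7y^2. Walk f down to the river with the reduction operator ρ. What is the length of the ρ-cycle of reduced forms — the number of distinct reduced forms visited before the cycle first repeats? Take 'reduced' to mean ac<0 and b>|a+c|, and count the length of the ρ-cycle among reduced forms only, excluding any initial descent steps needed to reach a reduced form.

D = 428, ⌊√D⌋ = 20
descent: ρ → (7,8,-13)  [lands on river]
river: ρ → (-13,18,2)
river: ρ → (2,18,-13)
river: ρ → (-13,8,7)
river: ρ → (7,20,-1)
river: ρ → (-1,20,7)
ρ-cycle length = 6 (tail of 1 descent step not counted)

6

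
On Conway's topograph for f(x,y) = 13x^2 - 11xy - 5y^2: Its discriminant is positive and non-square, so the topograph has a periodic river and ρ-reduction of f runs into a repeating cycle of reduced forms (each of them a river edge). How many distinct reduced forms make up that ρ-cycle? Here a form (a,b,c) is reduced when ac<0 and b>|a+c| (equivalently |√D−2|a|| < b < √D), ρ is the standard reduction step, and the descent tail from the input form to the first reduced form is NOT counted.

D = 381, ⌊√D⌋ = 19
descent: ρ → (-5,11,13)  [lands on river]
river: ρ → (13,15,-3)
river: ρ → (-3,15,13)
river: ρ → (13,11,-5)
river: ρ → (-5,19,1)
river: ρ → (1,19,-5)
ρ-cycle length = 6 (tail of 1 descent step not counted)

6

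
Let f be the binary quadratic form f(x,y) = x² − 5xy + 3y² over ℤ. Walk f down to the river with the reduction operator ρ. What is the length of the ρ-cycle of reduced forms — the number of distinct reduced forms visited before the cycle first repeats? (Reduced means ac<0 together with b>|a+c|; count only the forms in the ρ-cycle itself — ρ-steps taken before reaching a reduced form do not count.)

D = 13, ⌊√D⌋ = 3
descent: ρ → (3,-1,-1)
descent: ρ → (-1,3,1)  [lands on river]
river: ρ → (1,3,-1)
ρ-cycle length = 2 (tail of 2 descent steps not counted)

2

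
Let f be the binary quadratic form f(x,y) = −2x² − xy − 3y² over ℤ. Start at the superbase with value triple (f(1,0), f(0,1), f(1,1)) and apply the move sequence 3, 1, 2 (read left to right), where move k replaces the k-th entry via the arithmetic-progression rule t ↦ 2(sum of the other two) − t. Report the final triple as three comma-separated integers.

start (-2,-3,-6) = (f(1,0),f(0,1),f(1,1))
replace slot 3: 2·((-2)+(-3)) − (-6) = -4 → (-2,-3,-4)
replace slot 1: 2·((-3)+(-4)) − (-2) = -12 → (-12,-3,-4)
replace slot 2: 2·((-12)+(-4)) − (-3) = -29 → (-12,-29,-4)

-12,-29,-4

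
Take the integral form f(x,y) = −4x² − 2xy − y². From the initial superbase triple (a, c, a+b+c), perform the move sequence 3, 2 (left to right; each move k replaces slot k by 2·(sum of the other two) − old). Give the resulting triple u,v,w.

start (-4,-1,-7) = (f(1,0),f(0,1),f(1,1))
replace slot 3: 2·((-4)+(-1)) − (-7) = -3 → (-4,-1,-3)
replace slot 2: 2·((-4)+(-3)) − (-1) = -13 → (-4,-13,-3)

-4,-13,-3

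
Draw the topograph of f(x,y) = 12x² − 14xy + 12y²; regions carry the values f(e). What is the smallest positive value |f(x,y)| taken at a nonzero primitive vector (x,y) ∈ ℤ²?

translate: b→10 (≡-14 mod 24), so (12,-14,12)→(12,10,10)
flip: (12,10,10)→(10,-10,12)
translate: b→10 (≡-10 mod 20), so (10,-10,12)→(10,10,12)
reduced (well bottom): (10,10,12) with a≤c, −a<b≤a
well minimum = a = 10

10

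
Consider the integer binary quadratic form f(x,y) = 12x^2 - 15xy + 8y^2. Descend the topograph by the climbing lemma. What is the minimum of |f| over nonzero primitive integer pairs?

translate: b→9 (≡-15 mod 24), so (12,-15,8)→(12,9,5)
flip: (12,9,5)→(5,-9,12)
translate: b→1 (≡-9 mod 10), so (5,-9,12)→(5,1,8)
reduced (well bottom): (5,1,8) with a≤c, −a<b≤a
well minimum = a = 5

5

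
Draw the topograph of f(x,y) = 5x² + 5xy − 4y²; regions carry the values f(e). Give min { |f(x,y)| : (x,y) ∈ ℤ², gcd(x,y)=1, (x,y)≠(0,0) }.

river: ρ → (-4,3,6)
river: ρ → (6,9,-1)
river: ρ → (-1,9,6)
river: ρ → (6,3,-4)
river: ρ → (-4,5,5)
river: ρ → (5,5,-4)
closes: descent 0, river 6
min |a| on river = 1

1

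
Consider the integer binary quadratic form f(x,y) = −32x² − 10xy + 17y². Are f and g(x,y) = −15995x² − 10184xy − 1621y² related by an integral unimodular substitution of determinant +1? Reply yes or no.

D₁ = 2276, D₂ = 2276
river cycle of f (length 38): (17, 44, -5), (-5, 46, 8), (8, 34, -35), (-35, 36, 7), (7, 34, -40), (-40, 46, 1), (1, 46, -40), (-40, 34, 7), (7, 36, -35), (-35, 34, 8), … (28 more)
river cycle of g (length 38): (17, 44, -5), (-5, 46, 8), (8, 34, -35), (-35, 36, 7), (7, 34, -40), (-40, 46, 1), (1, 46, -40), (-40, 34, 7), (7, 36, -35), (-35, 34, 8), … (28 more)
cycles coincide ⇒ equivalent

yes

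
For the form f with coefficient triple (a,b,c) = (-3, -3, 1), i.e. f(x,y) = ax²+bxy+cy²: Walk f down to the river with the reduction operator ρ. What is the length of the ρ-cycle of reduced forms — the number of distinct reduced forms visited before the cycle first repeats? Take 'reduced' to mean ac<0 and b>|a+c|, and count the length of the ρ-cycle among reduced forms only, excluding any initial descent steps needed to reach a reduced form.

D = 21, ⌊√D⌋ = 4
descent: ρ → (1,3,-3)  [lands on river]
river: ρ → (-3,3,1)
ρ-cycle length = 2 (tail of 1 descent step not counted)

2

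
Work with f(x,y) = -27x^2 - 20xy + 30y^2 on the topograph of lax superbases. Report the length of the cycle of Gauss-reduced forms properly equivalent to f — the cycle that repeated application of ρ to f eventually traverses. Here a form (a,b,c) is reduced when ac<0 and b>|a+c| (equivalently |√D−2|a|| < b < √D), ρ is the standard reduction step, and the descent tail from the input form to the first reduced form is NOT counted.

D = 3640, ⌊√D⌋ = 60
descent: ρ → (30,20,-27)  [lands on river]
river: ρ → (-27,34,23)
river: ρ → (23,58,-3)
river: ρ → (-3,56,42)
river: ρ → (42,28,-17)
river: ρ → (-17,40,30)
ρ-cycle length = 6 (tail of 1 descent step not counted)

6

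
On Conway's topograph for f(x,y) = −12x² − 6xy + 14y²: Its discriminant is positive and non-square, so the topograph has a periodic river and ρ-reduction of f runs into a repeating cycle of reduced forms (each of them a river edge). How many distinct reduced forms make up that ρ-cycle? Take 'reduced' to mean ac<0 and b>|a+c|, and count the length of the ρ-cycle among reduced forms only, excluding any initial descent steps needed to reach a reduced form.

D = 708, ⌊√D⌋ = 26
descent: ρ → (14,6,-12)  [lands on river]
river: ρ → (-12,18,8)
river: ρ → (8,14,-16)
river: ρ → (-16,18,6)
river: ρ → (6,18,-16)
river: ρ → (-16,14,8)
river: ρ → (8,18,-12)
river: ρ → (-12,6,14)
river: ρ → (14,22,-4)
river: ρ → (-4,26,2)
river: ρ → (2,26,-4)
river: ρ → (-4,22,14)
ρ-cycle length = 12 (tail of 1 descent step not counted)

12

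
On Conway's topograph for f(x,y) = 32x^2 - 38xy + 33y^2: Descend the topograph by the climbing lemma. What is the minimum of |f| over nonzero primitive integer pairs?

translate: b→26 (≡-38 mod 64), so (32,-38,33)→(32,26,27)
flip: (32,26,27)→(27,-26,32)
reduced (well bottom): (27,-26,32) with a≤c, −a<b≤a
well minimum = a = 27

27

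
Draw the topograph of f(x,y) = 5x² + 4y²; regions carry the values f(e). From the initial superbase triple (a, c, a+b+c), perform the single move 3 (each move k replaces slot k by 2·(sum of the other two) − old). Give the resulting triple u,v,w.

start (5,4,9) = (f(1,0),f(0,1),f(1,1))
replace slot 3: 2·(5+4) − 9 = 9 → (5,4,9)

5,4,9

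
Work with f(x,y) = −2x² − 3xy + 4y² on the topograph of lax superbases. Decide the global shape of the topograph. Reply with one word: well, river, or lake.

D = b²−4ac = (-3)² − 4·(-2)·4 = 41
D > 0 non-square ⇒ indefinite ⇒ periodic river

river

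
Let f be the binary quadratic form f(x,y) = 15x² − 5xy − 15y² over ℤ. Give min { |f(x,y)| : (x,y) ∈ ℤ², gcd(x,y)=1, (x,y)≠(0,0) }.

descent: ρ → (-15,5,15)  [lands on river]
river: ρ → (15,25,-5)
river: ρ → (-5,25,15)
river: ρ → (15,5,-15)
river: ρ → (-15,25,5)
river: ρ → (5,25,-15)
closes: descent 1, river 6
min |a| on river = 5

5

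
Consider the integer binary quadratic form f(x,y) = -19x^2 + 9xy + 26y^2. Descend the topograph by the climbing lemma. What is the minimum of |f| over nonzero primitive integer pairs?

river: ρ → (26,43,-2)
river: ρ → (-2,45,4)
river: ρ → (4,43,-13)
river: ρ → (-13,35,16)
river: ρ → (16,29,-19)
river: ρ → (-19,9,26)
closes: descent 0, river 6
min |a| on river = 2

2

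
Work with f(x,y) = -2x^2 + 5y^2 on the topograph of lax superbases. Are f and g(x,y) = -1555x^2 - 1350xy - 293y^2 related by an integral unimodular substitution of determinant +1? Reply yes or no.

D₁ = 40, D₂ = 40
river cycle of f (length 6): (-2, 4, 3), (3, 2, -3), (-3, 4, 2), (2, 4, -3), (-3, 2, 3), (3, 4, -2)
river cycle of g (length 6): (-2, 4, 3), (3, 2, -3), (-3, 4, 2), (2, 4, -3), (-3, 2, 3), (3, 4, -2)
cycles coincide ⇒ equivalent

yes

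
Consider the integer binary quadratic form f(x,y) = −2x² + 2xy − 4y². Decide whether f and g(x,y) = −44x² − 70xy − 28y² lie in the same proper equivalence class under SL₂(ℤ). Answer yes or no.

D₁ = -28, D₂ = -28
f is negative-definite; reduce −f:
−f: translate: b→2 (≡-2 mod 4), so (2,-2,4)→(2,2,4)
−f: reduced (well bottom): (2,2,4) with a≤c, −a<b≤a
flip sign back: reduced form of f is (-2,-2,-4)
g is negative-definite; reduce −g:
−g: translate: b→-18 (≡70 mod 88), so (44,70,28)→(44,-18,2)
−g: flip: (44,-18,2)→(2,18,44)
−g: translate: b→2 (≡18 mod 4), so (2,18,44)→(2,2,4)
−g: reduced (well bottom): (2,2,4) with a≤c, −a<b≤a
flip sign back: reduced form of g is (-2,-2,-4)
reduced forms (-2, -2, -4) vs (-2, -2, -4) ⇒ equivalent

yes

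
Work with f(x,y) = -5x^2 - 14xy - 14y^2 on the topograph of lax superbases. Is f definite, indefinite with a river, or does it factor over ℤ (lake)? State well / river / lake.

D = b²−4ac = (-14)² − 4·(-5)·(-14) = -84
D < 0 ⇒ definite ⇒ every region one sign ⇒ single well

well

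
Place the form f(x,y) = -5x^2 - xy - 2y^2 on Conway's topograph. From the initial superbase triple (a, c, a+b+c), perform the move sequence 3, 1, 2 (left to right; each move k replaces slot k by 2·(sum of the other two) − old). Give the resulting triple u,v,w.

start (-5,-2,-8) = (f(1,0),f(0,1),f(1,1))
replace slot 3: 2·((-5)+(-2)) − (-8) = -6 → (-5,-2,-6)
replace slot 1: 2·((-2)+(-6)) − (-5) = -11 → (-11,-2,-6)
replace slot 2: 2·((-11)+(-6)) − (-2) = -32 → (-11,-32,-6)

-11,-32,-6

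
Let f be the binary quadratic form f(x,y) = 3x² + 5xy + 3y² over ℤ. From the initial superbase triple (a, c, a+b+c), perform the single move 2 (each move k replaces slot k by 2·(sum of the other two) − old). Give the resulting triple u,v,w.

start (3,3,11) = (f(1,0),f(0,1),f(1,1))
replace slot 2: 2·(3+11) − 3 = 25 → (3,25,11)

3,25,11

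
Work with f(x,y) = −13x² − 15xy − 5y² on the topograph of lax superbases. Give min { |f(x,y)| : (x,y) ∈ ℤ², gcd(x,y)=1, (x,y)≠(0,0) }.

translate: b→-11 (≡15 mod 26), so (13,15,5)→(13,-11,3)
flip: (13,-11,3)→(3,11,13)
translate: b→-1 (≡11 mod 6), so (3,11,13)→(3,-1,3)
flip: (3,-1,3)→(3,1,3)
reduced (well bottom): (3,1,3) with a≤c, −a<b≤a
well minimum |f| = |-3| = 3 (negative-definite)

3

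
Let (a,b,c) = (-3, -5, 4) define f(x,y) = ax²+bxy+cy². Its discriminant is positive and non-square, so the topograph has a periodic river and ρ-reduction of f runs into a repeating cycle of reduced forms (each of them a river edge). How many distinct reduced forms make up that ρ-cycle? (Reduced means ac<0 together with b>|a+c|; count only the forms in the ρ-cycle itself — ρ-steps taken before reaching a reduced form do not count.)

D = 73, ⌊√D⌋ = 8
descent: ρ → (4,5,-3)  [lands on river]
river: ρ → (-3,7,2)
river: ρ → (2,5,-6)
river: ρ → (-6,7,1)
river: ρ → (1,7,-6)
river: ρ → (-6,5,2)
river: ρ → (2,7,-3)
river: ρ → (-3,5,4)
river: ρ → (4,3,-4)
river: ρ → (-4,5,3)
river: ρ → (3,7,-2)
river: ρ → (-2,5,6)
river: ρ → (6,7,-1)
river: ρ → (-1,7,6)
river: ρ → (6,5,-2)
river: ρ → (-2,7,3)
river: ρ → (3,5,-4)
river: ρ → (-4,3,4)
ρ-cycle length = 18 (tail of 1 descent step not counted)

18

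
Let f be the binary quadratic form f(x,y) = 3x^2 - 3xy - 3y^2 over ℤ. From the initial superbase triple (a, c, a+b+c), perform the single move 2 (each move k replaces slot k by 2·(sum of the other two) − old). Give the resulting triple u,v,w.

start (3,-3,-3) = (f(1,0),f(0,1),f(1,1))
replace slot 2: 2·(3+(-3)) − (-3) = 3 → (3,3,-3)

3,3,-3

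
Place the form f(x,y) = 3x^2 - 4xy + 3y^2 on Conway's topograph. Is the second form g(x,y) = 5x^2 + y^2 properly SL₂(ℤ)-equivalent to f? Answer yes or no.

D₁ = -20, D₂ = -20
f: translate: b→2 (≡-4 mod 6), so (3,-4,3)→(3,2,2)
f: flip: (3,2,2)→(2,-2,3)
f: translate: b→2 (≡-2 mod 4), so (2,-2,3)→(2,2,3)
f: reduced (well bottom): (2,2,3) with a≤c, −a<b≤a
g: flip: (5,0,1)→(1,0,5)
g: reduced (well bottom): (1,0,5) with a≤c, −a<b≤a
reduced forms (2, 2, 3) vs (1, 0, 5) ⇒ inequivalent

no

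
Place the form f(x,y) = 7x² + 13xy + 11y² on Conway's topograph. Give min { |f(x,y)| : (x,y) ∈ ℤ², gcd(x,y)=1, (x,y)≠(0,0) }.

translate: b→-1 (≡13 mod 14), so (7,13,11)→(7,-1,5)
flip: (7,-1,5)→(5,1,7)
reduced (well bottom): (5,1,7) with a≤c, −a<b≤a
well minimum = a = 5

5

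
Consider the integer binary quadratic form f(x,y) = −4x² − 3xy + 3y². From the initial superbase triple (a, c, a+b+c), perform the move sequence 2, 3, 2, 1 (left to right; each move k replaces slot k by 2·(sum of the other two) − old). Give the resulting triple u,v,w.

start (-4,3,-4) = (f(1,0),f(0,1),f(1,1))
replace slot 2: 2·((-4)+(-4)) − 3 = -19 → (-4,-19,-4)
replace slot 3: 2·((-4)+(-19)) − (-4) = -42 → (-4,-19,-42)
replace slot 2: 2·((-4)+(-42)) − (-19) = -73 → (-4,-73,-42)
replace slot 1: 2·((-73)+(-42)) − (-4) = -226 → (-226,-73,-42)

-226,-73,-42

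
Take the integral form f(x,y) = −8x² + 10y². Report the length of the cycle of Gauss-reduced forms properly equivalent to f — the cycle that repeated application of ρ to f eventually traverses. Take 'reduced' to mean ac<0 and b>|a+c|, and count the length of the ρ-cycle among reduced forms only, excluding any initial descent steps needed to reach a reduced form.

D = 320, ⌊√D⌋ = 17
descent: ρ → (10,0,-8)
descent: ρ → (-8,16,2)  [lands on river]
river: ρ → (2,16,-8)
ρ-cycle length = 2 (tail of 2 descent steps not counted)

2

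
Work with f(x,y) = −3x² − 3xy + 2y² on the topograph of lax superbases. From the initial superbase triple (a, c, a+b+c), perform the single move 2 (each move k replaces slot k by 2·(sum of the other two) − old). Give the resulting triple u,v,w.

start (-3,2,-4) = (f(1,0),f(0,1),f(1,1))
replace slot 2: 2·((-3)+(-4)) − 2 = -16 → (-3,-16,-4)

-3,-16,-4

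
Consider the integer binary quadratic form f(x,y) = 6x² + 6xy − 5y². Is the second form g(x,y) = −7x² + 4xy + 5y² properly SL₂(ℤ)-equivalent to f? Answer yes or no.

D₁ = 156, D₂ = 156
river cycle of f (length 6): (-5, 4, 7), (7, 10, -2), (-2, 10, 7), (7, 4, -5), (-5, 6, 6), (6, 6, -5)
river cycle of g (length 6): (5, 6, -6), (-6, 6, 5), (5, 4, -7), (-7, 10, 2), (2, 10, -7), (-7, 4, 5)
cycles differ ⇒ inequivalent

no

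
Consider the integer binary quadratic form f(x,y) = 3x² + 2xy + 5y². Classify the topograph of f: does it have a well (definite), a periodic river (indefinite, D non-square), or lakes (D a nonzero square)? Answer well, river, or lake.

D = b²−4ac = 2² − 4·3·5 = -56
D < 0 ⇒ definite ⇒ every region one sign ⇒ single well

well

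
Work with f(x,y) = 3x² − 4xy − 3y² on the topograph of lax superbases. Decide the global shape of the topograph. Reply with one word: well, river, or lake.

D = b²−4ac = (-4)² − 4·3·(-3) = 52
D > 0 non-square ⇒ indefinite ⇒ periodic river

river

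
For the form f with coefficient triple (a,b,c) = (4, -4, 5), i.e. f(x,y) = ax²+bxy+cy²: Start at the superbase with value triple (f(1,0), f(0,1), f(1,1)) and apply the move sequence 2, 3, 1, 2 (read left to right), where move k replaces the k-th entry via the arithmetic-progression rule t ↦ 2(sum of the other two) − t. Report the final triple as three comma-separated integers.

start (4,5,5) = (f(1,0),f(0,1),f(1,1))
replace slot 2: 2·(4+5) − 5 = 13 → (4,13,5)
replace slot 3: 2·(4+13) − 5 = 29 → (4,13,29)
replace slot 1: 2·(13+29) − 4 = 80 → (80,13,29)
replace slot 2: 2·(80+29) − 13 = 205 → (80,205,29)

80,205,29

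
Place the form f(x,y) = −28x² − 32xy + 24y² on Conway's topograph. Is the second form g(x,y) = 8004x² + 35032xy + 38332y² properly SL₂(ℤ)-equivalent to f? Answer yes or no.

D₁ = 3712, D₂ = 3712
river cycle of f (length 14): (24, 32, -28), (-28, 24, 28), (28, 32, -24), (-24, 16, 36), (36, 56, -4), (-4, 56, 36), (36, 16, -24), (-24, 32, 28), (28, 24, -28), (-28, 32, 24), … (4 more)
river cycle of g (length 14): (24, 32, -28), (-28, 24, 28), (28, 32, -24), (-24, 16, 36), (36, 56, -4), (-4, 56, 36), (36, 16, -24), (-24, 32, 28), (28, 24, -28), (-28, 32, 24), … (4 more)
cycles coincide ⇒ equivalent

yes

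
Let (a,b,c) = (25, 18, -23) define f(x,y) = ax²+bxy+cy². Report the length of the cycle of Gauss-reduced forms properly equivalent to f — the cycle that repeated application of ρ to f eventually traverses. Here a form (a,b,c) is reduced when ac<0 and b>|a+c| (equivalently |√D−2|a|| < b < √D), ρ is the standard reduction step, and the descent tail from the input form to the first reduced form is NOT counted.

D = 2624, ⌊√D⌋ = 51
river: ρ → (-23,28,20)
river: ρ → (20,12,-31)
river: ρ → (-31,50,1)
river: ρ → (1,50,-31)
river: ρ → (-31,12,20)
river: ρ → (20,28,-23)
river: ρ → (-23,18,25)
river: ρ → (25,32,-16)
river: ρ → (-16,32,25)
river: ρ → (25,18,-23)
ρ-cycle length = 10 (tail of 0 descent steps not counted)

10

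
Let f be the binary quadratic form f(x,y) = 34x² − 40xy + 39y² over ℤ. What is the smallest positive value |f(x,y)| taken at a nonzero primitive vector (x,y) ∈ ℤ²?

translate: b→28 (≡-40 mod 68), so (34,-40,39)→(34,28,33)
flip: (34,28,33)→(33,-28,34)
reduced (well bottom): (33,-28,34) with a≤c, −a<b≤a
well minimum = a = 33

33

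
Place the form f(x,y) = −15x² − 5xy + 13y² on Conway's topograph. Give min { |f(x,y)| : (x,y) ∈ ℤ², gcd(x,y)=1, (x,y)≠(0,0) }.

descent: ρ → (13,5,-15)  [lands on river]
river: ρ → (-15,25,3)
river: ρ → (3,23,-23)
river: ρ → (-23,23,3)
river: ρ → (3,25,-15)
river: ρ → (-15,5,13)
river: ρ → (13,21,-7)
river: ρ → (-7,21,13)
closes: descent 1, river 8
min |a| on river = 3

3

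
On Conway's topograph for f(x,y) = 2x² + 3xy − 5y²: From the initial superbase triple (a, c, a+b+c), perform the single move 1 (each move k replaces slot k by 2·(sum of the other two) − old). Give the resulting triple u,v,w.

start (2,-5,0) = (f(1,0),f(0,1),f(1,1))
replace slot 1: 2·((-5)+0) − 2 = -12 → (-12,-5,0)

-12,-5,0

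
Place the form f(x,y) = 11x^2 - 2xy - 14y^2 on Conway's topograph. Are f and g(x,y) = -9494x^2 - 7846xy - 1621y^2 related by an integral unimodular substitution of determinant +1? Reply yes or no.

D₁ = 620, D₂ = 620
river cycle of f (length 4): (11, 20, -5), (-5, 20, 11), (11, 24, -1), (-1, 24, 11)
river cycle of g (length 4): (-1, 24, 11), (11, 20, -5), (-5, 20, 11), (11, 24, -1)
cycles coincide ⇒ equivalent

yes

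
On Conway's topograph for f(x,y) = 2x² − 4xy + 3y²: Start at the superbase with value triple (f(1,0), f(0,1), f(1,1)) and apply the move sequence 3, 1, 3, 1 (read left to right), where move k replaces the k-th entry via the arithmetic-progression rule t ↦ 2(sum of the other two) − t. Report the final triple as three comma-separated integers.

start (2,3,1) = (f(1,0),f(0,1),f(1,1))
replace slot 3: 2·(2+3) − 1 = 9 → (2,3,9)
replace slot 1: 2·(3+9) − 2 = 22 → (22,3,9)
replace slot 3: 2·(22+3) − 9 = 41 → (22,3,41)
replace slot 1: 2·(3+41) − 22 = 66 → (66,3,41)

66,3,41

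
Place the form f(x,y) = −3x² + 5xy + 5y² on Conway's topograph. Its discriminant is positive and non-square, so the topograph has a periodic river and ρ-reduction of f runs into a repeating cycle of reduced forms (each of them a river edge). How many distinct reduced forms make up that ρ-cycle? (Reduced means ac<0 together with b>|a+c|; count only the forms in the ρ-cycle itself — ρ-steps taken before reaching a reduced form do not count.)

D = 85, ⌊√D⌋ = 9
river: ρ → (5,5,-3)
river: ρ → (-3,7,3)
river: ρ → (3,5,-5)
river: ρ → (-5,5,3)
river: ρ → (3,7,-3)
river: ρ → (-3,5,5)
ρ-cycle length = 6 (tail of 0 descent steps not counted)

6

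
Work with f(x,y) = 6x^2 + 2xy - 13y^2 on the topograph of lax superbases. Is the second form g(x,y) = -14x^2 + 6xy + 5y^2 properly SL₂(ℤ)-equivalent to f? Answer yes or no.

D₁ = 316, D₂ = 316
river cycle of f (length 6): (6, 14, -5), (-5, 16, 3), (3, 14, -10), (-10, 6, 7), (7, 8, -9), (-9, 10, 6)
river cycle of g (length 6): (5, 14, -6), (-6, 10, 9), (9, 8, -7), (-7, 6, 10), (10, 14, -3), (-3, 16, 5)
cycles differ ⇒ inequivalent

no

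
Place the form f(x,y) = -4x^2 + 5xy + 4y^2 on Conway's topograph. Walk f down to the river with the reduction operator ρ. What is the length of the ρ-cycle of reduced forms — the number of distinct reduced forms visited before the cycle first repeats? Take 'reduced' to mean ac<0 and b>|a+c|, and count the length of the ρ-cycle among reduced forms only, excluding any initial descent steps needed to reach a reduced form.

D = 89, ⌊√D⌋ = 9
river: ρ → (4,3,-5)
river: ρ → (-5,7,2)
river: ρ → (2,9,-1)
river: ρ → (-1,9,2)
river: ρ → (2,7,-5)
river: ρ → (-5,3,4)
river: ρ → (4,5,-4)
river: ρ → (-4,3,5)
river: ρ → (5,7,-2)
river: ρ → (-2,9,1)
river: ρ → (1,9,-2)
river: ρ → (-2,7,5)
river: ρ → (5,3,-4)
river: ρ → (-4,5,4)
ρ-cycle length = 14 (tail of 0 descent steps not counted)

14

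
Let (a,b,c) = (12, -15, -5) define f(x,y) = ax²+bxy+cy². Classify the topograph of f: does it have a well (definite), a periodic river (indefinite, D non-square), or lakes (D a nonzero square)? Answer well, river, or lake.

D = b²−4ac = (-15)² − 4·12·(-5) = 465
D > 0 non-square ⇒ indefinite ⇒ periodic river

river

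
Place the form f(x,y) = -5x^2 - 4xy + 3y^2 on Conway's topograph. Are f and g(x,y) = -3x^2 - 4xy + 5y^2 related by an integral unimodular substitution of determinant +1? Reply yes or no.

D₁ = 76, D₂ = 76
river cycle of f (length 6): (3, 4, -5), (-5, 6, 2), (2, 6, -5), (-5, 4, 3), (3, 8, -1), (-1, 8, 3)
river cycle of g (length 6): (5, 4, -3), (-3, 8, 1), (1, 8, -3), (-3, 4, 5), (5, 6, -2), (-2, 6, 5)
cycles differ ⇒ inequivalent

no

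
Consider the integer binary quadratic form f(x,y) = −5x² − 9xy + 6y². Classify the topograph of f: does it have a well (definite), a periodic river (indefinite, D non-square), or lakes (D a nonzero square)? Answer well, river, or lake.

D = b²−4ac = (-9)² − 4·(-5)·6 = 201
D > 0 non-square ⇒ indefinite ⇒ periodic river

river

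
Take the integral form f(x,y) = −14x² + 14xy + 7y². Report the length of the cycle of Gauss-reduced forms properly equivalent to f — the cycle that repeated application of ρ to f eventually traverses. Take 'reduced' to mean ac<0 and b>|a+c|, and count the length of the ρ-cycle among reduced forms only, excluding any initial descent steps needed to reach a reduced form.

D = 588, ⌊√D⌋ = 24
river: ρ → (7,14,-14)
river: ρ → (-14,14,7)
ρ-cycle length = 2 (tail of 0 descent steps not counted)

2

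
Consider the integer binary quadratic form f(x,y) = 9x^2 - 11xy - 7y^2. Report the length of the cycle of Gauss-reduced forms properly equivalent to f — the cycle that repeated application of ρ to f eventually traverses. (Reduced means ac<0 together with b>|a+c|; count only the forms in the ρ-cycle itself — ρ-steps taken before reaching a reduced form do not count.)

D = 373, ⌊√D⌋ = 19
descent: ρ → (-7,11,9)  [lands on river]
river: ρ → (9,7,-9)
river: ρ → (-9,11,7)
river: ρ → (7,17,-3)
river: ρ → (-3,19,1)
river: ρ → (1,19,-3)
river: ρ → (-3,17,7)
river: ρ → (7,11,-9)
river: ρ → (-9,7,9)
river: ρ → (9,11,-7)
river: ρ → (-7,17,3)
river: ρ → (3,19,-1)
river: ρ → (-1,19,3)
river: ρ → (3,17,-7)
ρ-cycle length = 14 (tail of 1 descent step not counted)

14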